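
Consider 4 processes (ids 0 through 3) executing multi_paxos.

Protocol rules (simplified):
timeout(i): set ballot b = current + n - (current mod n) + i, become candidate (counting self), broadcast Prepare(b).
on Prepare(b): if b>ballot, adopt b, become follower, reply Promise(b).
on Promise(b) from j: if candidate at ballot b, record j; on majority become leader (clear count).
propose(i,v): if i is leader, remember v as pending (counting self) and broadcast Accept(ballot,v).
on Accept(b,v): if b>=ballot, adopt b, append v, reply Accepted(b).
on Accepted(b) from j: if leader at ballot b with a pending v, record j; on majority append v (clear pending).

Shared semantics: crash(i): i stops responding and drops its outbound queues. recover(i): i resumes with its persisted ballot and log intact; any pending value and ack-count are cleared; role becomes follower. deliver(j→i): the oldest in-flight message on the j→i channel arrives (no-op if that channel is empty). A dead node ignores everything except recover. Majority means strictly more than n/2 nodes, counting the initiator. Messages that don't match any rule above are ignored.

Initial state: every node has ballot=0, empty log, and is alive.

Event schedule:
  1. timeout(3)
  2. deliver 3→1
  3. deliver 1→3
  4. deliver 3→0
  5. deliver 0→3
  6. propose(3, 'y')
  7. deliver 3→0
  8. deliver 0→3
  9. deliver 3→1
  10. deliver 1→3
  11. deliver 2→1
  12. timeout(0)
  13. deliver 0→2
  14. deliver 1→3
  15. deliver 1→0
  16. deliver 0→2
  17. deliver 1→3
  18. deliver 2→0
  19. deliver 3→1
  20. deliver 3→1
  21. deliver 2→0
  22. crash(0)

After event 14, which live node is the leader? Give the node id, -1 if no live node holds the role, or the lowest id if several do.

step 1 timeout(3): 3={cand,b=7,log=-}
step 2 deliver 3→1: 1={foll,b=7,log=-}
step 3 deliver 1→3: —
step 4 deliver 3→0: 0={foll,b=7,log=-}
step 5 deliver 0→3: 3={lead,b=7,log=-}
step 6 propose(3,'y'): —
step 7 deliver 3→0: 0={foll,b=7,log=y}
step 8 deliver 0→3: —
step 9 deliver 3→1: 1={foll,b=7,log=y}
step 10 deliver 1→3: 3={lead,b=7,log=y}
step 11 deliver 2→1: —
step 12 timeout(0): 0={cand,b=8,log=y}
step 13 deliver 0→2: 2={foll,b=8,log=-}
step 14 deliver 1→3: —

3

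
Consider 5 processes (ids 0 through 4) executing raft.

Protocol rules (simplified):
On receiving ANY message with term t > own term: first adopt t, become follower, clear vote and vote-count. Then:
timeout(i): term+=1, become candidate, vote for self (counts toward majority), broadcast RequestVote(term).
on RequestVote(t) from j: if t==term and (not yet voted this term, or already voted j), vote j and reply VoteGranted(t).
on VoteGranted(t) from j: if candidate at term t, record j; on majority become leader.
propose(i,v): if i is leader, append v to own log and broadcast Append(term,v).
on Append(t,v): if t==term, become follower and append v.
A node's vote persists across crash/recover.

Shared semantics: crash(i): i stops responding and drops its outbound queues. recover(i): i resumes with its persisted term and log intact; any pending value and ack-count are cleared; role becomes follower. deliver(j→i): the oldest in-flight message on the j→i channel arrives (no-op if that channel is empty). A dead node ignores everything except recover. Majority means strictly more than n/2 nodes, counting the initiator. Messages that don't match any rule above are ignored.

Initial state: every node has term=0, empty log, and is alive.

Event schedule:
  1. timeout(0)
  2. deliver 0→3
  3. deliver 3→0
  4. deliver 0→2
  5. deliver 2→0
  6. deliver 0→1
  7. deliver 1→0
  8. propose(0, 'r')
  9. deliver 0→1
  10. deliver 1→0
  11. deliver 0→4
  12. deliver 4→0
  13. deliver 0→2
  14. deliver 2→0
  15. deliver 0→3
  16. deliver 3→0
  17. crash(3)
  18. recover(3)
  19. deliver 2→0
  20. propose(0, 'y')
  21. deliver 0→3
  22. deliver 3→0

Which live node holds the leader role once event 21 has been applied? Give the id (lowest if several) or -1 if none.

0

[1] timeout(0) → N0(cand t1 [-])
[2] deliver 0→3 → N3(foll t1 [-])
[3] deliver 3→0 → ∅
[4] deliver 0→2 → N2(foll t1 [-])
[5] deliver 2→0 → N0(lead t1 [-])
[6] deliver 0→1 → N1(foll t1 [-])
[7] deliver 1→0 → ∅
[8] propose(0,'r') → N0(lead t1 [r])
[9] deliver 0→1 → N1(foll t1 [r])
[10] deliver 1→0 → ∅
[11] deliver 0→4 → N4(foll t1 [-])
[12] deliver 4→0 → ∅
[13] deliver 0→2 → N2(foll t1 [r])
[14] deliver 2→0 → ∅
[15] deliver 0→3 → N3(foll t1 [r])
[16] deliver 3→0 → ∅
[17] crash(3) → N3(✗foll t1 [r])
[18] recover(3) → N3(foll t1 [r])
[19] deliver 2→0 → ∅
[20] propose(0,'y') → N0(lead t1 [r,y])
[21] deliver 0→3 → N3(foll t1 [r,y])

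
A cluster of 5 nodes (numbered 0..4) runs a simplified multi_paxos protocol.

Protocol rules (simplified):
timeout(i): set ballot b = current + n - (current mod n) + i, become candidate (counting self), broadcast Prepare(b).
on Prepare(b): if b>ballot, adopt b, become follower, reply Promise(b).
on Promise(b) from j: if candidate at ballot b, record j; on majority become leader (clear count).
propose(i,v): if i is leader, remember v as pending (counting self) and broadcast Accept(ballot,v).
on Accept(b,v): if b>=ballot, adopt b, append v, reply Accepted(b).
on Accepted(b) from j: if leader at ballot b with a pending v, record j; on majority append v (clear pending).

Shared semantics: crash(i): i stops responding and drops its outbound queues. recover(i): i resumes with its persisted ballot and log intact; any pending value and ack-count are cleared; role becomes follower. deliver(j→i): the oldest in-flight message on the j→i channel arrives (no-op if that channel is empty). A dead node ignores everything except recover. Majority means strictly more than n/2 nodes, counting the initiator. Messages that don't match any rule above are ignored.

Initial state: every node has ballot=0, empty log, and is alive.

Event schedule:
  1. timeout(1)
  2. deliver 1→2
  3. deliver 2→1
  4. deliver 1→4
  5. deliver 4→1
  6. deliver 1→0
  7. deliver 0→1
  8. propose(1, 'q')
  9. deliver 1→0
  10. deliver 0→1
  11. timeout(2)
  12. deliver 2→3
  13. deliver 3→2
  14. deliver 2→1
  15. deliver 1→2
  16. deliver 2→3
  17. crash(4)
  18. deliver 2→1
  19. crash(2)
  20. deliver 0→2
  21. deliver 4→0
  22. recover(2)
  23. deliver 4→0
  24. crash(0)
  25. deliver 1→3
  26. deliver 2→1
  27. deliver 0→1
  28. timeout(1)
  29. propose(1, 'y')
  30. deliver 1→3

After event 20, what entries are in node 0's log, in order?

e1 timeout(1): 1[cand,b=6,-]
e2 deliver 1→2: 2[foll,b=6,-]
e3 deliver 2→1: ·
e4 deliver 1→4: 4[foll,b=6,-]
e5 deliver 4→1: 1[lead,b=6,-]
e6 deliver 1→0: 0[foll,b=6,-]
e7 deliver 0→1: ·
e8 propose(1,'q'): ·
e9 deliver 1→0: 0[foll,b=6,q]
e10 deliver 0→1: ·
e11 timeout(2): 2[cand,b=12,-]
e12 deliver 2→3: 3[foll,b=12,-]
e13 deliver 3→2: ·
e14 deliver 2→1: 1[foll,b=12,-]
e15 deliver 1→2: ·
e16 deliver 2→3: ·
e17 crash(4): 4[✗foll,b=6,-]
e18 deliver 2→1: ·
e19 crash(2): 2[✗cand,b=12,-]
e20 deliver 0→2: ·

q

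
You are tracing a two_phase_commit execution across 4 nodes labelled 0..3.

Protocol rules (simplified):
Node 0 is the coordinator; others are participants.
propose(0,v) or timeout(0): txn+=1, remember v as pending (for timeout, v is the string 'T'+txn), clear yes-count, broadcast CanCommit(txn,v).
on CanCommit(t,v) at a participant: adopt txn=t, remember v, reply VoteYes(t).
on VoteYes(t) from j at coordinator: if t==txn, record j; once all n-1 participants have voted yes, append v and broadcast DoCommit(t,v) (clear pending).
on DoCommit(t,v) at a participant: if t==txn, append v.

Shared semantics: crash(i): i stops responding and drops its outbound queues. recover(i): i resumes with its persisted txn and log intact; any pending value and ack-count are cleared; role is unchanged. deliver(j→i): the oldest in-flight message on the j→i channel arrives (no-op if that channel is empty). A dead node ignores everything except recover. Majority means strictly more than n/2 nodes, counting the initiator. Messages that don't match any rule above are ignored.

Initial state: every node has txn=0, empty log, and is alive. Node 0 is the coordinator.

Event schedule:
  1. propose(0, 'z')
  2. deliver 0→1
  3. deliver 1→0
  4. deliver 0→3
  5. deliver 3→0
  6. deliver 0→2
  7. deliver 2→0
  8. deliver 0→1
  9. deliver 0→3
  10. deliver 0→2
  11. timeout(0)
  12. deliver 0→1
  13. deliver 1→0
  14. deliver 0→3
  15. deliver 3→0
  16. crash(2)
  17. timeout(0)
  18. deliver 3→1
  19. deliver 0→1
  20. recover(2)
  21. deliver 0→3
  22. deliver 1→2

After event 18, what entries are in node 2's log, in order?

step 1 propose(0,'z'): 0={coor,t=1,log=-}
step 2 deliver 0→1: 1={part,t=1,log=-}
step 3 deliver 1→0: —
step 4 deliver 0→3: 3={part,t=1,log=-}
step 5 deliver 3→0: —
step 6 deliver 0→2: 2={part,t=1,log=-}
step 7 deliver 2→0: 0={coor,t=1,log=z}
step 8 deliver 0→1: 1={part,t=1,log=z}
step 9 deliver 0→3: 3={part,t=1,log=z}
step 10 deliver 0→2: 2={part,t=1,log=z}
step 11 timeout(0): 0={coor,t=2,log=z}
step 12 deliver 0→1: 1={part,t=2,log=z}
step 13 deliver 1→0: —
step 14 deliver 0→3: 3={part,t=2,log=z}
step 15 deliver 3→0: —
step 16 crash(2): 2={✗part,t=1,log=z}
step 17 timeout(0): 0={coor,t=3,log=z}
step 18 deliver 3→1: —

z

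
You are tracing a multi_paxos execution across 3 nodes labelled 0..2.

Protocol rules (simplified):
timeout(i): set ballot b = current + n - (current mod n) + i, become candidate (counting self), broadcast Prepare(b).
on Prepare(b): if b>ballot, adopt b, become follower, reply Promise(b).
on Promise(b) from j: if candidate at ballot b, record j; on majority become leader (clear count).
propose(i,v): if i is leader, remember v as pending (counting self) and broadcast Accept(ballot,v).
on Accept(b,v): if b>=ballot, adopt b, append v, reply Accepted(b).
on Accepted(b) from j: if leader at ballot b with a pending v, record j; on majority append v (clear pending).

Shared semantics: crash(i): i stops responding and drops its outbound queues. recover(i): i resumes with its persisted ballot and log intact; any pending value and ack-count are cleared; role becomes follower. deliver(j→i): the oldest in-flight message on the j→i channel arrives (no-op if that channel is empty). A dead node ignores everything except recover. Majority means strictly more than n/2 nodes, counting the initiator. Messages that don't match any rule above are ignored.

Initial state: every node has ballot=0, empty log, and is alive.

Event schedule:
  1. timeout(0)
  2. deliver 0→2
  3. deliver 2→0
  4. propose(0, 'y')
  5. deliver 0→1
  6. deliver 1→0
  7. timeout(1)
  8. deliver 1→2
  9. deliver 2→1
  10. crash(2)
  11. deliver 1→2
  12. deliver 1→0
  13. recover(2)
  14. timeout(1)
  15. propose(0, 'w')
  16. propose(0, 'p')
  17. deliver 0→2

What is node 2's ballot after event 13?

[1] timeout(0) → N0(cand b3 [-])
[2] deliver 0→2 → N2(foll b3 [-])
[3] deliver 2→0 → N0(lead b3 [-])
[4] propose(0,'y') → ∅
[5] deliver 0→1 → N1(foll b3 [-])
[6] deliver 1→0 → ∅
[7] timeout(1) → N1(cand b7 [-])
[8] deliver 1→2 → N2(foll b7 [-])
[9] deliver 2→1 → N1(lead b7 [-])
[10] crash(2) → N2(✗foll b7 [-])
[11] deliver 1→2 → ∅
[12] deliver 1→0 → N0(foll b7 [-])
[13] recover(2) → N2(foll b7 [-])

7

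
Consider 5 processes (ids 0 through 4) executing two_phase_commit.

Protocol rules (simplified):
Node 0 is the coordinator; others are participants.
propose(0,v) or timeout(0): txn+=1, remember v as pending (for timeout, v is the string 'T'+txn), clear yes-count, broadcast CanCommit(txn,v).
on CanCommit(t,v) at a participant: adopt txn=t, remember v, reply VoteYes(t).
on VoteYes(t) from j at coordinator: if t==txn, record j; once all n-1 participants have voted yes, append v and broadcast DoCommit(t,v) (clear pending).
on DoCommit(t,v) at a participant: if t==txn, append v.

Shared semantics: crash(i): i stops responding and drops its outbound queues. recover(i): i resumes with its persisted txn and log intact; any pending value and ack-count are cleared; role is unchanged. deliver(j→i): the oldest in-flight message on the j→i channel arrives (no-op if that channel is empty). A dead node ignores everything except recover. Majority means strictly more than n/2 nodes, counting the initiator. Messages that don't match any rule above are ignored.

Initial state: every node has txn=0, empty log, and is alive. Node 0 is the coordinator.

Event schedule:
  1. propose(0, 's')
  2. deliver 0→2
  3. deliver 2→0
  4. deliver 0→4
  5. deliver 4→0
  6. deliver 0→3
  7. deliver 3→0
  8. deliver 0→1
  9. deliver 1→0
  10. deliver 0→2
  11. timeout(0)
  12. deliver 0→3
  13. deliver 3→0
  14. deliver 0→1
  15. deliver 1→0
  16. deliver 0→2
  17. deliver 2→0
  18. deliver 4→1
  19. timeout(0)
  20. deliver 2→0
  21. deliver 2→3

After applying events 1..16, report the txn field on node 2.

[1] propose(0,'s') → N0(coor t1 [-])
[2] deliver 0→2 → N2(part t1 [-])
[3] deliver 2→0 → ∅
[4] deliver 0→4 → N4(part t1 [-])
[5] deliver 4→0 → ∅
[6] deliver 0→3 → N3(part t1 [-])
[7] deliver 3→0 → ∅
[8] deliver 0→1 → N1(part t1 [-])
[9] deliver 1→0 → N0(coor t1 [s])
[10] deliver 0→2 → N2(part t1 [s])
[11] timeout(0) → N0(coor t2 [s])
[12] deliver 0→3 → N3(part t1 [s])
[13] deliver 3→0 → ∅
[14] deliver 0→1 → N1(part t1 [s])
[15] deliver 1→0 → ∅
[16] deliver 0→2 → N2(part t2 [s])

2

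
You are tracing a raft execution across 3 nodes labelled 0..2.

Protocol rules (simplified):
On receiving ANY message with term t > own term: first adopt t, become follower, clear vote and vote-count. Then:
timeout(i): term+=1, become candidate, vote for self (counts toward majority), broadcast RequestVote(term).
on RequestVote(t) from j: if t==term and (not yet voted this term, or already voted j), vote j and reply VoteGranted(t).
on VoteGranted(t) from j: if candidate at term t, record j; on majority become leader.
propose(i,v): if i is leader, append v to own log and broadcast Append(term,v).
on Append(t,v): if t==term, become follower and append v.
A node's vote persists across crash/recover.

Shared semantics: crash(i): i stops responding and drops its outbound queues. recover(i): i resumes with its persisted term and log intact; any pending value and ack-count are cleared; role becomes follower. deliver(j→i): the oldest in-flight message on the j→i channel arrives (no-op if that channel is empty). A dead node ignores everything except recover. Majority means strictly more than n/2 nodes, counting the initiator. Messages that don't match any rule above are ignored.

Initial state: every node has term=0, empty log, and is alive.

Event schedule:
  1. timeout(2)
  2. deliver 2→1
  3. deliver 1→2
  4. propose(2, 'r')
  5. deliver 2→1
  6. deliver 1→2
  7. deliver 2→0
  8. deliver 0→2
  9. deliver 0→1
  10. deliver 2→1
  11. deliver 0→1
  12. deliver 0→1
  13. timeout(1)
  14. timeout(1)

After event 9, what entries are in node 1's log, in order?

e1 timeout(2): 2[cand,t=1,-]
e2 deliver 2→1: 1[foll,t=1,-]
e3 deliver 1→2: 2[lead,t=1,-]
e4 propose(2,'r'): 2[lead,t=1,r]
e5 deliver 2→1: 1[foll,t=1,r]
e6 deliver 1→2: ·
e7 deliver 2→0: 0[foll,t=1,-]
e8 deliver 0→2: ·
e9 deliver 0→1: ·

r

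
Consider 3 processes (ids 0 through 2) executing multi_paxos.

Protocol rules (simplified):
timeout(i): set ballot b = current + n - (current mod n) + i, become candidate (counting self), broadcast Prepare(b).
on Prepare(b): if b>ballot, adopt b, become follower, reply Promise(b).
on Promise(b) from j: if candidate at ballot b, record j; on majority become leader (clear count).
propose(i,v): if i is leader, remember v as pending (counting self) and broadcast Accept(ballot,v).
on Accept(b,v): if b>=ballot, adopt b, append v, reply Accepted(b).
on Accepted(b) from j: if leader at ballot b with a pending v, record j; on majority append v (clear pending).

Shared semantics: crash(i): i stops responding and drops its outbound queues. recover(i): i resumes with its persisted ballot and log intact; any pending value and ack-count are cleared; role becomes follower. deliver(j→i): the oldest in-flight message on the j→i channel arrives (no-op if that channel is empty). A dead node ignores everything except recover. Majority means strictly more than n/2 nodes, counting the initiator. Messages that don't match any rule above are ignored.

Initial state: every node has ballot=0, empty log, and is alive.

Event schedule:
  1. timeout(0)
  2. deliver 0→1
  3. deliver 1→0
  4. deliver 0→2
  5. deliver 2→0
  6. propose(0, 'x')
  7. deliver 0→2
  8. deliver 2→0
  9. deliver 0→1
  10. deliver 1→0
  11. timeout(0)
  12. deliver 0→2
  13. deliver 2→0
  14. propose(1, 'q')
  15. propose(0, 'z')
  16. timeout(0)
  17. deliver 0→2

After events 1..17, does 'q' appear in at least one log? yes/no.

[1] timeout(0) → N0(cand b3 [-])
[2] deliver 0→1 → N1(foll b3 [-])
[3] deliver 1→0 → N0(lead b3 [-])
[4] deliver 0→2 → N2(foll b3 [-])
[5] deliver 2→0 → ∅
[6] propose(0,'x') → ∅
[7] deliver 0→2 → N2(foll b3 [x])
[8] deliver 2→0 → N0(lead b3 [x])
[9] deliver 0→1 → N1(foll b3 [x])
[10] deliver 1→0 → ∅
[11] timeout(0) → N0(cand b6 [x])
[12] deliver 0→2 → N2(foll b6 [x])
[13] deliver 2→0 → N0(lead b6 [x])
[14] propose(1,'q') → ∅
[15] propose(0,'z') → ∅
[16] timeout(0) → N0(cand b9 [x])
[17] deliver 0→2 → N2(foll b6 [x,z])

no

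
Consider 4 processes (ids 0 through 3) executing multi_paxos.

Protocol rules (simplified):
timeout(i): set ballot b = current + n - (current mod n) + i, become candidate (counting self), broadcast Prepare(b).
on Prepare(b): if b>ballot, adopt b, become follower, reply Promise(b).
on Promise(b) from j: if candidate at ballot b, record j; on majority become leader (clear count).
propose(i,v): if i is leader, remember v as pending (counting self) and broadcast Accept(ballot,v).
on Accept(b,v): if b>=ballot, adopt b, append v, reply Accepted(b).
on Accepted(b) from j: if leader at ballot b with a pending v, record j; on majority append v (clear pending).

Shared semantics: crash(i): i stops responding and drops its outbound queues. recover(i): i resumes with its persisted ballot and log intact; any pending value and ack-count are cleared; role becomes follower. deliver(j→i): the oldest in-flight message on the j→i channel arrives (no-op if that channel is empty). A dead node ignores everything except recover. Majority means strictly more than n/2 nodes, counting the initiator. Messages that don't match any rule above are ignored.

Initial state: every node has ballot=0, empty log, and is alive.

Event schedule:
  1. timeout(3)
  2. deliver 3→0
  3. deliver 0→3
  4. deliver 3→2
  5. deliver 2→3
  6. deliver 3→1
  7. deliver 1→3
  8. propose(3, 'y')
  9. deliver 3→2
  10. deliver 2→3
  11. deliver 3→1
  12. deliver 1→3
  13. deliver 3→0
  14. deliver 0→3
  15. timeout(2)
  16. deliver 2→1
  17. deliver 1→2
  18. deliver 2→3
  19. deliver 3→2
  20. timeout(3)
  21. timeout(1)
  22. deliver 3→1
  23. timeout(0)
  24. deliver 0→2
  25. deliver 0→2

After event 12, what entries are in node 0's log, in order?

empty

after 1 — timeout(3): n3:cand/b7/[-]
after 2 — deliver 3→0: n0:foll/b7/[-]
after 3 — deliver 0→3: ·
after 4 — deliver 3→2: n2:foll/b7/[-]
after 5 — deliver 2→3: n3:lead/b7/[-]
after 6 — deliver 3→1: n1:foll/b7/[-]
after 7 — deliver 1→3: ·
after 8 — propose(3,'y'): ·
after 9 — deliver 3→2: n2:foll/b7/[y]
after 10 — deliver 2→3: ·
after 11 — deliver 3→1: n1:foll/b7/[y]
after 12 — deliver 1→3: n3:lead/b7/[y]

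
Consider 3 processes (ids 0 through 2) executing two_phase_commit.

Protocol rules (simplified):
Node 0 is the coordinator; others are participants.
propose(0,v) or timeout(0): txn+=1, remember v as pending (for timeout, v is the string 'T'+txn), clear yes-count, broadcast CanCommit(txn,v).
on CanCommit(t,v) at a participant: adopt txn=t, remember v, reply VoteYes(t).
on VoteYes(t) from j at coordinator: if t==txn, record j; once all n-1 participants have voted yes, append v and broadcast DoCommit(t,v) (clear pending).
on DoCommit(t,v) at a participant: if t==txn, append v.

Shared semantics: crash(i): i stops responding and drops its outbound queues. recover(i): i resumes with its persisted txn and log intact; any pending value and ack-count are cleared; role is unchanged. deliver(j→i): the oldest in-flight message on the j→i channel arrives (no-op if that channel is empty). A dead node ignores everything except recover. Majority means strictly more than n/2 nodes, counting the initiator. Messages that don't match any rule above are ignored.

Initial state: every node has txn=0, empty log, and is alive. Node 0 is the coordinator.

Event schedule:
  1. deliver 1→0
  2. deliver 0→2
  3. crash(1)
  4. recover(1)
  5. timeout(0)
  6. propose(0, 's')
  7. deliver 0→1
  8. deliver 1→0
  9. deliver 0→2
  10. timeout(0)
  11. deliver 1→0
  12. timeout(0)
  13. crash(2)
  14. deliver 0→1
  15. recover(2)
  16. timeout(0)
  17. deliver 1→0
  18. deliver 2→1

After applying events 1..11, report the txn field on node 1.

1. deliver 1→0:  nop
2. deliver 0→2:  nop
3. crash(1):  <1:✗part t0 ->
4. recover(1):  <1:part t0 ->
5. timeout(0):  <0:coor t1 ->
6. propose(0,'s'):  <0:coor t2 ->
7. deliver 0→1:  <1:part t1 ->
8. deliver 1→0:  nop
9. deliver 0→2:  <2:part t1 ->
10. timeout(0):  <0:coor t3 ->
11. deliver 1→0:  nop

1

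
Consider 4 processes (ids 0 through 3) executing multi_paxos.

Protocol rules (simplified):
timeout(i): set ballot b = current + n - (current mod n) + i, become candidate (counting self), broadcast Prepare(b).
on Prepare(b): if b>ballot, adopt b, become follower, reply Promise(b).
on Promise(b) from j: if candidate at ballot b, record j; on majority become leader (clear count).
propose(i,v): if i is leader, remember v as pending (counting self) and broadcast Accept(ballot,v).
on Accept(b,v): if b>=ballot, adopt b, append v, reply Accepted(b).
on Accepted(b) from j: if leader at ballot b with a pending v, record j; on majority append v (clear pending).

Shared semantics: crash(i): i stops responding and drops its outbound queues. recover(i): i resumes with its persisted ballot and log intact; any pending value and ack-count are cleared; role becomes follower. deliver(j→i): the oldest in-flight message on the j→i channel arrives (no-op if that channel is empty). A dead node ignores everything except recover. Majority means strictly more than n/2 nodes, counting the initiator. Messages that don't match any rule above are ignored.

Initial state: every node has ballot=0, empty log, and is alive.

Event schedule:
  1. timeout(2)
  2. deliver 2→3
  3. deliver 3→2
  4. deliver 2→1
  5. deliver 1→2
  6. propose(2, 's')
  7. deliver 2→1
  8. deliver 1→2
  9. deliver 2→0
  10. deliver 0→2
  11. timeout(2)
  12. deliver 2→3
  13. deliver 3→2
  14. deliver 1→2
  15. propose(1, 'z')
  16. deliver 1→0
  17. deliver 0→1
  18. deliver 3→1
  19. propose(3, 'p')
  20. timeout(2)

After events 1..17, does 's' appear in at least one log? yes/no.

yes

e1 timeout(2): 2[cand,b=6,-]
e2 deliver 2→3: 3[foll,b=6,-]
e3 deliver 3→2: ·
e4 deliver 2→1: 1[foll,b=6,-]
e5 deliver 1→2: 2[lead,b=6,-]
e6 propose(2,'s'): ·
e7 deliver 2→1: 1[foll,b=6,s]
e8 deliver 1→2: ·
e9 deliver 2→0: 0[foll,b=6,-]
e10 deliver 0→2: ·
e11 timeout(2): 2[cand,b=10,-]
e12 deliver 2→3: 3[foll,b=6,s]
e13 deliver 3→2: ·
e14 deliver 1→2: ·
e15 propose(1,'z'): ·
e16 deliver 1→0: ·
e17 deliver 0→1: ·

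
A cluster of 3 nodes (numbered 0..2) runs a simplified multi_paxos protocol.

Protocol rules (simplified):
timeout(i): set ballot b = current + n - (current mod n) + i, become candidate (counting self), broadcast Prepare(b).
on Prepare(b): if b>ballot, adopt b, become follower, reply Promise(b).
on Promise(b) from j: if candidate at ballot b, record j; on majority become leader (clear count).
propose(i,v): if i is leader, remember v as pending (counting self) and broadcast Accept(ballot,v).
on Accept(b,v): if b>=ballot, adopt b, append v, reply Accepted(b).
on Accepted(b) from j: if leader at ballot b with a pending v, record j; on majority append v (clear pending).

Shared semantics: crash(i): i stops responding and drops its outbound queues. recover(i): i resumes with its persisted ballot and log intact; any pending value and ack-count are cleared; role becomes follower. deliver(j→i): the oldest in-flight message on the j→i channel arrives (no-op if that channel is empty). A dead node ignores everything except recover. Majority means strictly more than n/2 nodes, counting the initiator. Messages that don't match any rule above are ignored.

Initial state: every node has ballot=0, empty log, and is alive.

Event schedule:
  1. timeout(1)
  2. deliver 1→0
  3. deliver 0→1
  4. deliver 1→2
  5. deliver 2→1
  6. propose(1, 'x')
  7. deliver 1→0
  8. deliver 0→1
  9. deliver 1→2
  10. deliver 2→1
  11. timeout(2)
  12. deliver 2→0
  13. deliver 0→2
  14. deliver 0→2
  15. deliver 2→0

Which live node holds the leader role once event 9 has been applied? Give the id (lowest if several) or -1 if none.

step 1 timeout(1): 1={cand,b=4,log=-}
step 2 deliver 1→0: 0={foll,b=4,log=-}
step 3 deliver 0→1: 1={lead,b=4,log=-}
step 4 deliver 1→2: 2={foll,b=4,log=-}
step 5 deliver 2→1: —
step 6 propose(1,'x'): —
step 7 deliver 1→0: 0={foll,b=4,log=x}
step 8 deliver 0→1: 1={lead,b=4,log=x}
step 9 deliver 1→2: 2={foll,b=4,log=x}

1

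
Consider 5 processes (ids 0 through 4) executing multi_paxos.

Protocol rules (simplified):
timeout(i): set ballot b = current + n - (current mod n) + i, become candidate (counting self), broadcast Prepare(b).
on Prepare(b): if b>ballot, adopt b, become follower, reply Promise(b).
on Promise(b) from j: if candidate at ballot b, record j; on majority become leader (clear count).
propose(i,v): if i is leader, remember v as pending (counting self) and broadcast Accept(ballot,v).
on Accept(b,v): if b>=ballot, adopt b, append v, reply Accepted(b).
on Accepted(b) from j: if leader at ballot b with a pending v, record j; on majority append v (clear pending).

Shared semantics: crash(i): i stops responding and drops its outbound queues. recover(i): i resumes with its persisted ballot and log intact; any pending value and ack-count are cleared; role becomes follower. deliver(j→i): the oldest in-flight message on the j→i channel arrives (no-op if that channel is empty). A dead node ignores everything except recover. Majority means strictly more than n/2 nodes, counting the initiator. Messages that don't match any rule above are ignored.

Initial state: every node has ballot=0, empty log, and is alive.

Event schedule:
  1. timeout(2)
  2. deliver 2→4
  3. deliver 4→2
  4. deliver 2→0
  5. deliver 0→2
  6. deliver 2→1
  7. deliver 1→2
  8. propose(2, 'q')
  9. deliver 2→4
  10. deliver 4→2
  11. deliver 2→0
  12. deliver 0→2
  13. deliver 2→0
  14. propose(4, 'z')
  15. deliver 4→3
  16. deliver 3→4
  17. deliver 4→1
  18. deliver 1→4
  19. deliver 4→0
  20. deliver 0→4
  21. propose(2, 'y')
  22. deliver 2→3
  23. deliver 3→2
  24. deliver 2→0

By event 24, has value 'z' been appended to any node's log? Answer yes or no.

e1 timeout(2): 2[cand,b=7,-]
e2 deliver 2→4: 4[foll,b=7,-]
e3 deliver 4→2: ·
e4 deliver 2→0: 0[foll,b=7,-]
e5 deliver 0→2: 2[lead,b=7,-]
e6 deliver 2→1: 1[foll,b=7,-]
e7 deliver 1→2: ·
e8 propose(2,'q'): ·
e9 deliver 2→4: 4[foll,b=7,q]
e10 deliver 4→2: ·
e11 deliver 2→0: 0[foll,b=7,q]
e12 deliver 0→2: 2[lead,b=7,q]
e13 deliver 2→0: ·
e14 propose(4,'z'): ·
e15 deliver 4→3: ·
e16 deliver 3→4: ·
e17 deliver 4→1: ·
e18 deliver 1→4: ·
e19 deliver 4→0: ·
e20 deliver 0→4: ·
e21 propose(2,'y'): ·
e22 deliver 2→3: 3[foll,b=7,-]
e23 deliver 3→2: ·
e24 deliver 2→0: 0[foll,b=7,q,y]

no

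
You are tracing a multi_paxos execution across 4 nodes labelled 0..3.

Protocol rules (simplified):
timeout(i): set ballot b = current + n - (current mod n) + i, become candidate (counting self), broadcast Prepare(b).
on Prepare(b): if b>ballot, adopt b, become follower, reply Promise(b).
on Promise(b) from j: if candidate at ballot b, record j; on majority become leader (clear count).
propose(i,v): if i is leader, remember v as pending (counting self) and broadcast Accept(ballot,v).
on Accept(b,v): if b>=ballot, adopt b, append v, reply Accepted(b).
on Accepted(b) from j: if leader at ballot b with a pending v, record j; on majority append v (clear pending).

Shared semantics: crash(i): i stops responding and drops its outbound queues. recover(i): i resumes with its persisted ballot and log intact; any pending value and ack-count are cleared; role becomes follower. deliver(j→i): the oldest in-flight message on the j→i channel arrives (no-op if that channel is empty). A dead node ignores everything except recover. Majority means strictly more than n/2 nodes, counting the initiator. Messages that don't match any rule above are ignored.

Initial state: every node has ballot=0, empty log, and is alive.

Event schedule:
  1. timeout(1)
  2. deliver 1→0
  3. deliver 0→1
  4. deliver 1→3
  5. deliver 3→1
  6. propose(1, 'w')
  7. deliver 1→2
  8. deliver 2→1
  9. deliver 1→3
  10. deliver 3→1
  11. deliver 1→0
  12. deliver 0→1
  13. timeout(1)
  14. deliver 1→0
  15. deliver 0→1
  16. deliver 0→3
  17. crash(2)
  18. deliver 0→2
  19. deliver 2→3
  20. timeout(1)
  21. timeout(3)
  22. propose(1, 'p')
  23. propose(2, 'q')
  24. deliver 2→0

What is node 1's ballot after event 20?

13

[1] timeout(1) → N1(cand b5 [-])
[2] deliver 1→0 → N0(foll b5 [-])
[3] deliver 0→1 → ∅
[4] deliver 1→3 → N3(foll b5 [-])
[5] deliver 3→1 → N1(lead b5 [-])
[6] propose(1,'w') → ∅
[7] deliver 1→2 → N2(foll b5 [-])
[8] deliver 2→1 → ∅
[9] deliver 1→3 → N3(foll b5 [w])
[10] deliver 3→1 → ∅
[11] deliver 1→0 → N0(foll b5 [w])
[12] deliver 0→1 → N1(lead b5 [w])
[13] timeout(1) → N1(cand b9 [w])
[14] deliver 1→0 → N0(foll b9 [w])
[15] deliver 0→1 → ∅
[16] deliver 0→3 → ∅
[17] crash(2) → N2(✗foll b5 [-])
[18] deliver 0→2 → ∅
[19] deliver 2→3 → ∅
[20] timeout(1) → N1(cand b13 [w])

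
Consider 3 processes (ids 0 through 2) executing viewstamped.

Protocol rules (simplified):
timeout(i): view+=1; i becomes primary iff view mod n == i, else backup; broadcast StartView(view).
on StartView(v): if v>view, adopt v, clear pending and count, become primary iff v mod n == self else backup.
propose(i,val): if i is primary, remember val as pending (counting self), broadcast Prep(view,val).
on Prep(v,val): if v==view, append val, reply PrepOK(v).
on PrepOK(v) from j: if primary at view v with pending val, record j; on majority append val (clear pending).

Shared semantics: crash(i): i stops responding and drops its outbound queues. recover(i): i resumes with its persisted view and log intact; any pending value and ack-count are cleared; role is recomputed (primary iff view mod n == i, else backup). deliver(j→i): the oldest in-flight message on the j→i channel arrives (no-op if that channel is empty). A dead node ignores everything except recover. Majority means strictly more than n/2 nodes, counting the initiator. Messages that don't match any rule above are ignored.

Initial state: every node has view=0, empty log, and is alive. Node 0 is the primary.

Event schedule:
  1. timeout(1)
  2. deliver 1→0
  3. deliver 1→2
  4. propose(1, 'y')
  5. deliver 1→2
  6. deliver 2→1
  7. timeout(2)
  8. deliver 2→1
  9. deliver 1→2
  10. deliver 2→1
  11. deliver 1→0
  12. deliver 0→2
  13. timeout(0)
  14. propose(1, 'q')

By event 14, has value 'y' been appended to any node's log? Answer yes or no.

[1] timeout(1) → N1(prim v1 [-])
[2] deliver 1→0 → N0(back v1 [-])
[3] deliver 1→2 → N2(back v1 [-])
[4] propose(1,'y') → ∅
[5] deliver 1→2 → N2(back v1 [y])
[6] deliver 2→1 → N1(prim v1 [y])
[7] timeout(2) → N2(prim v2 [y])
[8] deliver 2→1 → N1(back v2 [y])
[9] deliver 1→2 → ∅
[10] deliver 2→1 → ∅
[11] deliver 1→0 → N0(back v1 [y])
[12] deliver 0→2 → ∅
[13] timeout(0) → N0(back v2 [y])
[14] propose(1,'q') → ∅

yes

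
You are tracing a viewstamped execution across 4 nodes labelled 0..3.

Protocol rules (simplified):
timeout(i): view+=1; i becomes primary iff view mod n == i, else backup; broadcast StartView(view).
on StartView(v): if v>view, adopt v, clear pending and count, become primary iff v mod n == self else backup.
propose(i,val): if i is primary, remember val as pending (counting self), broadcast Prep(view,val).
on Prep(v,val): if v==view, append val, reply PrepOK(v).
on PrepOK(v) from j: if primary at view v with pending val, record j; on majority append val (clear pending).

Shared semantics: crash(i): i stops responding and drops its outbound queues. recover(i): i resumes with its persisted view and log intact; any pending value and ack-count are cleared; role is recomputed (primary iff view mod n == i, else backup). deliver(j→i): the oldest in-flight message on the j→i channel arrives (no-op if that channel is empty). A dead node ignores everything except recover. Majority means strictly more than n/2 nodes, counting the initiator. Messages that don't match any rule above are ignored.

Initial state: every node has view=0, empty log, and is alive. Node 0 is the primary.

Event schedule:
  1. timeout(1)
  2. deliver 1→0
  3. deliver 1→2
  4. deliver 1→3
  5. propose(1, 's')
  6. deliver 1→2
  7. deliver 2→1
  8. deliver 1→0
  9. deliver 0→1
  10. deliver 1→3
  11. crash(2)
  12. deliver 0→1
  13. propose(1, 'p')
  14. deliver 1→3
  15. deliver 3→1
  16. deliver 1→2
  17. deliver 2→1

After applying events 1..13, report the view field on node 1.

step 1 timeout(1): 1={prim,v=1,log=-}
step 2 deliver 1→0: 0={back,v=1,log=-}
step 3 deliver 1→2: 2={back,v=1,log=-}
step 4 deliver 1→3: 3={back,v=1,log=-}
step 5 propose(1,'s'): —
step 6 deliver 1→2: 2={back,v=1,log=s}
step 7 deliver 2→1: —
step 8 deliver 1→0: 0={back,v=1,log=s}
step 9 deliver 0→1: 1={prim,v=1,log=s}
step 10 deliver 1→3: 3={back,v=1,log=s}
step 11 crash(2): 2={✗back,v=1,log=s}
step 12 deliver 0→1: —
step 13 propose(1,'p'): —

1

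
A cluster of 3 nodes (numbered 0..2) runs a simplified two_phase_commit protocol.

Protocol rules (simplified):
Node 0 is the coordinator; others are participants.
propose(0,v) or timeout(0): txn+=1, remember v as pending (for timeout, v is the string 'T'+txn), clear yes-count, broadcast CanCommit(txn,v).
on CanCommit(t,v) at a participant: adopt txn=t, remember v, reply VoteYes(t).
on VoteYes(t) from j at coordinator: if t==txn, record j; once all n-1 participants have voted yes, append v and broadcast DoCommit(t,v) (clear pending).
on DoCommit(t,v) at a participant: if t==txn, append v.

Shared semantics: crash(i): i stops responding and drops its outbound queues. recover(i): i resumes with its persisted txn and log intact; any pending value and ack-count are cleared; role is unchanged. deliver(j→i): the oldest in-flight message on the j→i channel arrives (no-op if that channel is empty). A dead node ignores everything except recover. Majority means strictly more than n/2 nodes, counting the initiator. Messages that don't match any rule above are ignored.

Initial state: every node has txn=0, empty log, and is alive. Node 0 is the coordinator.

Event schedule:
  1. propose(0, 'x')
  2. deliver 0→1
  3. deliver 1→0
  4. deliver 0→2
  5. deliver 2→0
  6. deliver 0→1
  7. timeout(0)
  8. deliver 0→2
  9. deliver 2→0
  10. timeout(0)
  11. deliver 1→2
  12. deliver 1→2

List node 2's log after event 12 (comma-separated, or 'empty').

x

after 1 — propose(0,'x'): n0:coor/t1/[-]
after 2 — deliver 0→1: n1:part/t1/[-]
after 3 — deliver 1→0: ·
after 4 — deliver 0→2: n2:part/t1/[-]
after 5 — deliver 2→0: n0:coor/t1/[x]
after 6 — deliver 0→1: n1:part/t1/[x]
after 7 — timeout(0): n0:coor/t2/[x]
after 8 — deliver 0→2: n2:part/t1/[x]
after 9 — deliver 2→0: ·
after 10 — timeout(0): n0:coor/t3/[x]
after 11 — deliver 1→2: ·
after 12 — deliver 1→2: ·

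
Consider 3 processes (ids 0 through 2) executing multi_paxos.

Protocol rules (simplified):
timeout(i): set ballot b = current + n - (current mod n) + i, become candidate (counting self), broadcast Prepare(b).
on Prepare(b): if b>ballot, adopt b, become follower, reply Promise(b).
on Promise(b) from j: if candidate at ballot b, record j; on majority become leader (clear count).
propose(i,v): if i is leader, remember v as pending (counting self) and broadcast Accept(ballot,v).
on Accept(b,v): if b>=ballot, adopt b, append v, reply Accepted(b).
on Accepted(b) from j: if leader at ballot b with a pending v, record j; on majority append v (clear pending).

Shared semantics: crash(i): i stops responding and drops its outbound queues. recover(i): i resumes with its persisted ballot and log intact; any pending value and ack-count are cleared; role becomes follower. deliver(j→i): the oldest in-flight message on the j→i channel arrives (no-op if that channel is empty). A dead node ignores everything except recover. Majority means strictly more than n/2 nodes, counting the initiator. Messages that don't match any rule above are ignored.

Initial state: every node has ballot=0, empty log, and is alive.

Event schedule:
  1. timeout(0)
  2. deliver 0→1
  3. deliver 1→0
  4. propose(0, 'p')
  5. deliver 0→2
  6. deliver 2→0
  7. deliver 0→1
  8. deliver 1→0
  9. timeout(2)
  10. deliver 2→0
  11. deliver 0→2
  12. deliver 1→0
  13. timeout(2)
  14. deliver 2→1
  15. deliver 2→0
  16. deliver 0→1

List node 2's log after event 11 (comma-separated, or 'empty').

step 1 timeout(0): 0={cand,b=3,log=-}
step 2 deliver 0→1: 1={foll,b=3,log=-}
step 3 deliver 1→0: 0={lead,b=3,log=-}
step 4 propose(0,'p'): —
step 5 deliver 0→2: 2={foll,b=3,log=-}
step 6 deliver 2→0: —
step 7 deliver 0→1: 1={foll,b=3,log=p}
step 8 deliver 1→0: 0={lead,b=3,log=p}
step 9 timeout(2): 2={cand,b=8,log=-}
step 10 deliver 2→0: 0={foll,b=8,log=p}
step 11 deliver 0→2: —

empty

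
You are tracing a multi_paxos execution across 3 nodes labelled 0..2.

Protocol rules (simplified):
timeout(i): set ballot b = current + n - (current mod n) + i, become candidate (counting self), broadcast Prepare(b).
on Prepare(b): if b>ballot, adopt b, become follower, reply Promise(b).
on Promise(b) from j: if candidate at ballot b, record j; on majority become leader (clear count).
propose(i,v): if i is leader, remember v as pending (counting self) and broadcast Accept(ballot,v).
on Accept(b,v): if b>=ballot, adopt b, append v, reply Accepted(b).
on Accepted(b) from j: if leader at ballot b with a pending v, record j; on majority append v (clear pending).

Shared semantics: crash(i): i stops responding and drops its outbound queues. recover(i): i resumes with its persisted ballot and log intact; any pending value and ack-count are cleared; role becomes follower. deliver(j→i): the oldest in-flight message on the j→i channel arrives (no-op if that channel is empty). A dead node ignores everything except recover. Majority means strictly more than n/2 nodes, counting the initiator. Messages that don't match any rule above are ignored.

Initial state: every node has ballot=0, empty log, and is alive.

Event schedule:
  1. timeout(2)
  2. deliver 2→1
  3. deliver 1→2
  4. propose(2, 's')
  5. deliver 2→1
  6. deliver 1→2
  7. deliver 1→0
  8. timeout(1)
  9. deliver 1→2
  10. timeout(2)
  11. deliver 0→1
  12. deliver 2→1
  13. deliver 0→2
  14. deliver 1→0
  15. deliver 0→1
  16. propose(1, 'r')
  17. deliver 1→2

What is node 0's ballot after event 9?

step 1 timeout(2): 2={cand,b=5,log=-}
step 2 deliver 2→1: 1={foll,b=5,log=-}
step 3 deliver 1→2: 2={lead,b=5,log=-}
step 4 propose(2,'s'): —
step 5 deliver 2→1: 1={foll,b=5,log=s}
step 6 deliver 1→2: 2={lead,b=5,log=s}
step 7 deliver 1→0: —
step 8 timeout(1): 1={cand,b=7,log=s}
step 9 deliver 1→2: 2={foll,b=7,log=s}

0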